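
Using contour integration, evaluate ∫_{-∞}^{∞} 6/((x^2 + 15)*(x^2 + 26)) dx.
Let f(z) = 6/((z^2 + 15)*(z^2 + 26)). The denominator has no real zeros and deg Q - deg P = 4 ≥ 2, so the integral of f over the upper semicircle |z| = R tends to 0 as R → ∞. Closing the contour in the upper half-plane,
  ∫_{-∞}^{∞} f(x) dx = 2πi · Σ Res(f, z_k)  over the poles with Im z_k > 0.

Zeros of the denominator: z^2 + 15 = 0 gives z = ±sqrt(15)*I; z^2 + 26 = 0 gives z = ±sqrt(26)*I.
Upper half-plane: z = sqrt(15)*I, z = sqrt(26)*I (simple).

Each pole is a simple zero of Q(z) = z^4 + 41*z^2 + 390, so Res(f, z₀) = P(z₀)/Q'(z₀) with P(z) = 6, Q'(z) = 4*z^3 + 82*z:
  Res(f, sqrt(15)*I) = (6)/(22*sqrt(15)*I) = -sqrt(15)*I/55
  Res(f, sqrt(26)*I) = (6)/(-22*sqrt(26)*I) = 3*sqrt(26)*I/286

Sum of residues: I*(-26*sqrt(15) + 15*sqrt(26))/1430
∫_{-∞}^{∞} f(x) dx = 2πi · (I*(-26*sqrt(15) + 15*sqrt(26))/1430) = pi*(-15*sqrt(26) + 26*sqrt(15))/715

Final answer: pi*(-15*sqrt(26) + 26*sqrt(15))/715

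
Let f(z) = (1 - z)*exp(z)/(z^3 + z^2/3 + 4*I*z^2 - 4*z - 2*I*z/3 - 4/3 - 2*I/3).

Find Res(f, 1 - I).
Write f(z) = P(z)/Q(z) with P(z) = (1 - z)*exp(z) and Q(z) = z^3 + z^2/3 + 4*I*z^2 - 4*z - 2*I*z/3 - 4/3 - 2*I/3.
The denominator factors as Q(z) = (z - 1 + I)*(z + 1/3)*(z + 1 + 3*I), so z = 1 - I is a simple zero of Q and P is analytic there; z = 1 - I is therefore a simple pole and
  Res(f, z₀) = P(z₀)/Q'(z₀).

Q'(z) = 3*z^2 + 2*z/3 + 8*I*z - 4 - 2*I/3, so Q'(1 - I) = 14/3 + 2*I/3.
P(1 - I) = I*exp(1 - I).

Res(f, 1 - I) = (I*exp(1 - I))/(14/3 + 2*I/3) = (3/100 + 21*I/100)*exp(1 - I)

Final answer: (3/100 + 21*I/100)*exp(1 - I)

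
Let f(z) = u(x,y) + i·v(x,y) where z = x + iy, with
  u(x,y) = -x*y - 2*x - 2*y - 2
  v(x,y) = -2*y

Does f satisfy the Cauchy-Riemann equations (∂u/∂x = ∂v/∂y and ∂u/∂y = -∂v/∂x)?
∂u/∂x = -y - 2
∂v/∂y = -2
∂u/∂y = -x - 2
∂v/∂x = 0
∂u/∂x ≠ ∂v/∂y and ∂u/∂y ≠ -∂v/∂x; the Cauchy-Riemann equations are not satisfied, so f is not analytic.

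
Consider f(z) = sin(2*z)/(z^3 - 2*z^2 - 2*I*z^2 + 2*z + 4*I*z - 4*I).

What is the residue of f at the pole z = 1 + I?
Write f(z) = P(z)/Q(z) with P(z) = sin(2*z) and Q(z) = z^3 - 2*z^2 - 2*I*z^2 + 2*z + 4*I*z - 4*I.
The denominator factors as Q(z) = (z - 2*I)*(z - 1 + I)*(z - 1 - I), so z = 1 + I is a simple zero of Q and P is analytic there; z = 1 + I is therefore a simple pole and
  Res(f, z₀) = P(z₀)/Q'(z₀).

Q'(z) = 3*z^2 - 4*z - 4*I*z + 2 + 4*I, so Q'(1 + I) = 2 + 2*I.
P(1 + I) = sin(2 + 2*I).

Res(f, 1 + I) = (sin(2 + 2*I))/(2 + 2*I) = (1/4 - I/4)*sin(2 + 2*I)

Final answer: (1/4 - I/4)*sin(2 + 2*I)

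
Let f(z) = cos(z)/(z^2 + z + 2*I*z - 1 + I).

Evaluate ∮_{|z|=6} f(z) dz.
By the residue theorem, ∮_C f(z) dz = 2πi · (sum of the residues of f at the poles inside |z| = 6).

The denominator factors as (z + I)*(z + 1 + I), so the singularities of f are simple poles at z = -I, z = -1 - I.
  |-I|² = 1 < 36 = 6², so this pole is inside the contour.
  |-1 - I|² = 2 < 36 = 6², so this pole is inside the contour.

With P(z) = cos(z) and Q(z) = z^2 + z + 2*I*z - 1 + I, each pole is simple, so Res(f, z₀) = P(z₀)/Q'(z₀) with Q'(z) = 2*z + 1 + 2*I.
  Res(f, -I) = P(-I)/Q'(-I) = (cosh(1))/(1) = cosh(1)
  Res(f, -1 - I) = P(-1 - I)/Q'(-1 - I) = (cos(1 + I))/(-1) = -cos(1 + I)

Sum of residues inside C: cosh(1) - cos(1 + I)
∮_C f(z) dz = 2πi · (cosh(1) - cos(1 + I)) = -2*I*pi*cos(1 + I) + 2*I*pi*cosh(1)

Final answer: -2*I*pi*cos(1 + I) + 2*I*pi*cosh(1)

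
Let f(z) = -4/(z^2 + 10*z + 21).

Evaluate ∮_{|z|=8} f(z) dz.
By the residue theorem, ∮_C f(z) dz = 2πi · (sum of the residues of f at the poles inside |z| = 8).

The denominator factors as (z + 7)*(z + 3), so the singularities of f are simple poles at z = -7, z = -3.
  |-7|² = 49 < 64 = 8², so this pole is inside the contour.
  |-3|² = 9 < 64 = 8², so this pole is inside the contour.

With P(z) = -4 and Q(z) = z^2 + 10*z + 21, each pole is simple, so Res(f, z₀) = P(z₀)/Q'(z₀) with Q'(z) = 2*z + 10.
  Res(f, -7) = P(-7)/Q'(-7) = (-4)/(-4) = 1
  Res(f, -3) = P(-3)/Q'(-3) = (-4)/(4) = -1

Sum of residues inside C: 0
∮_C f(z) dz = 2πi · (0) = 0

Final answer: 0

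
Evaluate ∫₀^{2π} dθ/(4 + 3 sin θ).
Call the integral J. The integrand is 2π-periodic and we integrate over a full period, so shifting θ does not change the value (θ → θ + π/2 turns sin θ into cos θ). Hence
  J = ∫₀^{2π} dθ/(4 + 3 cos θ).
Put z = e^{iθ}: then cos θ = (z + 1/z)/2, dθ = dz/(iz), and z runs once counterclockwise around |z| = 1:
  J = ∮_{|z|=1} 1/(4 + 3*(z + 1/z)/2) · dz/(iz) = (2/i) ∮_{|z|=1} dz/(3*z^2 + 8*z + 3).
The roots of 3*z^2 + 8*z + 3 are z = (-4 ± sqrt(4^2 - 3^2))/3, with sqrt(7) = sqrt(7); their product is 1, so only z₊ = -4/3 + sqrt(7)/3 lies inside the unit circle (z₋ = -4/3 - sqrt(7)/3 lies outside).
z₊ is a simple zero of q(z) = 3*z^2 + 8*z + 3, so Res(1/q, z₊) = 1/q'(z₊) with q'(z) = 6*z + 8; and q'(z₊) = 3*(z₊ - z₋) = 2*sqrt(7).
Therefore J = (2/i) · 2πi · 1/(2*sqrt(7)) = 2*pi/(sqrt(7)) = 2*sqrt(7)*pi/7

Final answer: 2*sqrt(7)*pi/7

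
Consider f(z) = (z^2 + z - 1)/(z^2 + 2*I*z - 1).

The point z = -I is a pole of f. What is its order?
Factor the denominator:
  z^2 + 2*I*z - 1 = (z + I)^2

The numerator P(z) = z^2 + z - 1 has P(-I) = -2 - I ≠ 0, so no factor of (z + I) cancels.
Near z = -I we can therefore write f(z) = g(z)/(z + I)^2 with g analytic at -I and g(-I) ≠ 0 (g is just the numerator).

Hence z = -I is a pole of order 2.

Final answer: 2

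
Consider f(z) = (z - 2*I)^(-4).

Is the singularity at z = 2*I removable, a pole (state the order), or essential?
Write f(z) = g(z)/(z - 2*I)^4 with g(z) = 1.
g is entire and g(2*I) = 1 ≠ 0, so no factor of (z - 2*I) cancels: the Laurent expansion of f about z = 2*I starts at the power -4, i.e. lim_{z→z₀} (z - z₀)^4 f(z) = 1 is finite and nonzero.
So z = 2*I is a pole of order 4.

Final answer: pole of order 4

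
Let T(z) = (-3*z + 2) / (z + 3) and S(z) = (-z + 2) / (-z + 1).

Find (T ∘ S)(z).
(T ∘ S)(z) = T(S(z)) = ((-3)*S(z) + (2))/((1)*S(z) + (3)). Multiply numerator and denominator by -z + 1:
  numerator:   (-3)*(-z + 2) + (2)*(-z + 1) = z - 4
  denominator: (1)*(-z + 2) + (3)*(-z + 1) = -4*z + 5
(T ∘ S)(z) = (z - 4)/(-4*z + 5) = (-z + 4)/(4*z - 5)

Final answer: (-z + 4)/(4*z - 5)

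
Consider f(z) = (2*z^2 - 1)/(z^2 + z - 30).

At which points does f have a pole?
The singularities of f are the zeros of the denominator. Factoring,
  z^2 + z - 30 = (z - 5)*(z + 6)
so the candidates are z = 5, z = -6.

Check the numerator P(z) = 2*z^2 - 1 at each one:
  P(5) = 49 ≠ 0, so z = 5 is a (simple) pole.
  P(-6) = 71 ≠ 0, so z = -6 is a (simple) pole.

Poles of f: {-6, 5}

Final answer: {-6, 5}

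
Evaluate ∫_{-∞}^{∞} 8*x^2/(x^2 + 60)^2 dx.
2*sqrt(15)*pi/15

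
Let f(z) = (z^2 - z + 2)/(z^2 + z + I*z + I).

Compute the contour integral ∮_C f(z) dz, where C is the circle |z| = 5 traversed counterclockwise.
pi*(2 - 4*I)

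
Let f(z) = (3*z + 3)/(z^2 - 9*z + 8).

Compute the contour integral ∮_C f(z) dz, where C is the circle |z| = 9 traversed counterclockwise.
6*I*pi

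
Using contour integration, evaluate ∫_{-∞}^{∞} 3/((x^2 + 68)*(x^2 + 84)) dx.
pi*(-17*sqrt(21) + 21*sqrt(17))/3808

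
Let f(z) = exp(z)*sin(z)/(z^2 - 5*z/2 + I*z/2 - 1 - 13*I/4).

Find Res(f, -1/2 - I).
Write f(z) = P(z)/Q(z) with P(z) = exp(z)*sin(z) and Q(z) = z^2 - 5*z/2 + I*z/2 - 1 - 13*I/4.
The denominator factors as Q(z) = (z - 3 - I/2)*(z + 1/2 + I), so z = -1/2 - I is a simple zero of Q and P is analytic there; z = -1/2 - I is therefore a simple pole and
  Res(f, z₀) = P(z₀)/Q'(z₀).

Q'(z) = 2*z - 5/2 + I/2, so Q'(-1/2 - I) = -7/2 - 3*I/2.
P(-1/2 - I) = -exp(-1/2 - I)*sin(1/2 + I).

Res(f, -1/2 - I) = (-exp(-1/2 - I)*sin(1/2 + I))/(-7/2 - 3*I/2) = (7/29 - 3*I/29)*exp(-1/2 - I)*sin(1/2 + I)

Final answer: (7/29 - 3*I/29)*exp(-1/2 - I)*sin(1/2 + I)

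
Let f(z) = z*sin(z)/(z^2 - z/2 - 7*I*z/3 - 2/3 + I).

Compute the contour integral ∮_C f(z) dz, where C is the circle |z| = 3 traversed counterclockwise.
By the residue theorem, ∮_C f(z) dz = 2πi · (sum of the residues of f at the poles inside |z| = 3).

The denominator factors as (z - 2*I)*(z - 1/2 - I/3), so the singularities of f are simple poles at z = 2*I, z = 1/2 + I/3.
  |2*I|² = 4 < 9 = 3², so this pole is inside the contour.
  |1/2 + I/3|² = 13/36 < 9 = 3², so this pole is inside the contour.

With P(z) = z*sin(z) and Q(z) = z^2 - z/2 - 7*I*z/3 - 2/3 + I, each pole is simple, so Res(f, z₀) = P(z₀)/Q'(z₀) with Q'(z) = 2*z - 1/2 - 7*I/3.
  Res(f, 2*I) = P(2*I)/Q'(2*I) = (-2*sinh(2))/(-1/2 + 5*I/3) = (36/109 + 120*I/109)*sinh(2)
  Res(f, 1/2 + I/3) = P(1/2 + I/3)/Q'(1/2 + I/3) = ((1/2 + I/3)*sin(1/2 + I/3))/(1/2 - 5*I/3) = (-11/109 + 36*I/109)*sin(1/2 + I/3)

Sum of residues inside C: (-11/109 + 36*I/109)*sin(1/2 + I/3) + (36/109 + 120*I/109)*sinh(2)
∮_C f(z) dz = 2πi · ((-11/109 + 36*I/109)*sin(1/2 + I/3) + (36/109 + 120*I/109)*sinh(2)) = pi*(-72/109 - 22*I/109)*sin(1/2 + I/3) + pi*(-240/109 + 72*I/109)*sinh(2)

Final answer: pi*(-72/109 - 22*I/109)*sin(1/2 + I/3) + pi*(-240/109 + 72*I/109)*sinh(2)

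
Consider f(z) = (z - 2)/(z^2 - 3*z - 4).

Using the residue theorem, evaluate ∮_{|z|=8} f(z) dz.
2*I*pi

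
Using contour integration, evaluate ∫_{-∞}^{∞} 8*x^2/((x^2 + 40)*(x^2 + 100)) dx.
Let f(z) = 8*z^2/((z^2 + 40)*(z^2 + 100)). The denominator has no real zeros and deg Q - deg P = 2 ≥ 2, so the integral of f over the upper semicircle |z| = R tends to 0 as R → ∞. Closing the contour in the upper half-plane,
  ∫_{-∞}^{∞} f(x) dx = 2πi · Σ Res(f, z_k)  over the poles with Im z_k > 0.

Zeros of the denominator: z^2 + 40 = 0 gives z = ±2*sqrt(10)*I; z^2 + 100 = 0 gives z = ±10*I.
Upper half-plane: z = 10*I, z = 2*sqrt(10)*I (simple).

Each pole is a simple zero of Q(z) = z^4 + 140*z^2 + 4000, so Res(f, z₀) = P(z₀)/Q'(z₀) with P(z) = 8*z^2, Q'(z) = 4*z^3 + 280*z:
  Res(f, 10*I) = (-800)/(-1200*I) = -2*I/3
  Res(f, 2*sqrt(10)*I) = (-320)/(240*sqrt(10)*I) = 2*sqrt(10)*I/15

Sum of residues: 2*I*(-5 + sqrt(10))/15
∫_{-∞}^{∞} f(x) dx = 2πi · (2*I*(-5 + sqrt(10))/15) = 4*pi*(5 - sqrt(10))/15

Final answer: 4*pi*(5 - sqrt(10))/15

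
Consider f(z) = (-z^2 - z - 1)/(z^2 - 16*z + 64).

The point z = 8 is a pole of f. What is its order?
Factor the denominator:
  z^2 - 16*z + 64 = (z - 8)^2

The numerator P(z) = -z^2 - z - 1 has P(8) = -73 ≠ 0, so no factor of (z - 8) cancels.
Near z = 8 we can therefore write f(z) = g(z)/(z - 8)^2 with g analytic at 8 and g(8) ≠ 0 (g is just the numerator).

Hence z = 8 is a pole of order 2.

Final answer: 2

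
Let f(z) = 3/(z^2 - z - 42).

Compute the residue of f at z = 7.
Write f(z) = P(z)/Q(z) with P(z) = 3 and Q(z) = z^2 - z - 42.
The denominator factors as Q(z) = (z - 7)*(z + 6), so z = 7 is a simple zero of Q and P is analytic there; z = 7 is therefore a simple pole and
  Res(f, z₀) = P(z₀)/Q'(z₀).

Q'(z) = 2*z - 1, so Q'(7) = 13.
P(7) = 3.

Res(f, 7) = (3)/(13) = 3/13

Final answer: 3/13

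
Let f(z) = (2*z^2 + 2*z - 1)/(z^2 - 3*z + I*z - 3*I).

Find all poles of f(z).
{-I, 3}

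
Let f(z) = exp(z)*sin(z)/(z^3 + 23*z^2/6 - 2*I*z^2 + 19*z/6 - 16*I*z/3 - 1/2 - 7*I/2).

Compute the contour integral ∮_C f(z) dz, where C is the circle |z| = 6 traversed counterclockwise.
By the residue theorem, ∮_C f(z) dz = 2πi · (sum of the residues of f at the poles inside |z| = 6).

The denominator factors as (z + 2 - I)*(z + 1/3 - I)*(z + 3/2), so the singularities of f are simple poles at z = -2 + I, z = -1/3 + I, z = -3/2.
  |-2 + I|² = 5 < 36 = 6², so this pole is inside the contour.
  |-1/3 + I|² = 10/9 < 36 = 6², so this pole is inside the contour.
  |-3/2|² = 9/4 < 36 = 6², so this pole is inside the contour.

With P(z) = exp(z)*sin(z) and Q(z) = z^3 + 23*z^2/6 - 2*I*z^2 + 19*z/6 - 16*I*z/3 - 1/2 - 7*I/2, each pole is simple, so Res(f, z₀) = P(z₀)/Q'(z₀) with Q'(z) = 3*z^2 + 23*z/3 - 4*I*z + 19/6 - 16*I/3.
  Res(f, -2 + I) = P(-2 + I)/Q'(-2 + I) = (-exp(-2 + I)*sin(2 - I))/(5/6 - 5*I/3) = (-6/25 - 12*I/25)*exp(-2 + I)*sin(2 - I)
  Res(f, -1/3 + I) = P(-1/3 + I)/Q'(-1/3 + I) = (-exp(-1/3 + I)*sin(1/3 - I))/(35/18 + 5*I/3) = (-126/425 + 108*I/425)*exp(-1/3 + I)*sin(1/3 - I)
  Res(f, -3/2) = P(-3/2)/Q'(-3/2) = (-exp(-3/2)*sin(3/2))/(-19/12 + 2*I/3) = (228/425 + 96*I/425)*exp(-3/2)*sin(3/2)

Sum of residues inside C: (-6/25 - 12*I/25)*exp(-2 + I)*sin(2 - I) + (228/425 + 96*I/425)*exp(-3/2)*sin(3/2) + (-126/425 + 108*I/425)*exp(-1/3 + I)*sin(1/3 - I)
∮_C f(z) dz = 2πi · ((-6/25 - 12*I/25)*exp(-2 + I)*sin(2 - I) + (228/425 + 96*I/425)*exp(-3/2)*sin(3/2) + (-126/425 + 108*I/425)*exp(-1/3 + I)*sin(1/3 - I)) = pi*(-216/425 - 252*I/425)*exp(-1/3 + I)*sin(1/3 - I) + pi*(24/25 - 12*I/25)*exp(-2 + I)*sin(2 - I) + pi*(-192/425 + 456*I/425)*exp(-3/2)*sin(3/2)

Final answer: pi*(-216/425 - 252*I/425)*exp(-1/3 + I)*sin(1/3 - I) + pi*(24/25 - 12*I/25)*exp(-2 + I)*sin(2 - I) + pi*(-192/425 + 456*I/425)*exp(-3/2)*sin(3/2)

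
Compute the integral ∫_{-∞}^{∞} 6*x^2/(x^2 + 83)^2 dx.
3*sqrt(83)*pi/83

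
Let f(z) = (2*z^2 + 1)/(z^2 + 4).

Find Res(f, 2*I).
Write f(z) = P(z)/Q(z) with P(z) = 2*z^2 + 1 and Q(z) = z^2 + 4.
The denominator factors as Q(z) = (z + 2*I)*(z - 2*I), so z = 2*I is a simple zero of Q and P is analytic there; z = 2*I is therefore a simple pole and
  Res(f, z₀) = P(z₀)/Q'(z₀).

Q'(z) = 2*z, so Q'(2*I) = 4*I.
P(2*I) = -7.

Res(f, 2*I) = (-7)/(4*I) = 7*I/4

Final answer: 7*I/4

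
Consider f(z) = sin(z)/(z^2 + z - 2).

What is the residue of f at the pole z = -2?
Write f(z) = P(z)/Q(z) with P(z) = sin(z) and Q(z) = z^2 + z - 2.
The denominator factors as Q(z) = (z + 2)*(z - 1), so z = -2 is a simple zero of Q and P is analytic there; z = -2 is therefore a simple pole and
  Res(f, z₀) = P(z₀)/Q'(z₀).

Q'(z) = 2*z + 1, so Q'(-2) = -3.
P(-2) = -sin(2).

Res(f, -2) = (-sin(2))/(-3) = sin(2)/3

Final answer: sin(2)/3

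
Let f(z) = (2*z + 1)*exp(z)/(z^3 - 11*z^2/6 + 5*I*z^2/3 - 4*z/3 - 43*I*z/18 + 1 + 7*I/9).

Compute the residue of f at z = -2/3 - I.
(-456/1105 - 294*I/1105)*exp(-2/3 - I)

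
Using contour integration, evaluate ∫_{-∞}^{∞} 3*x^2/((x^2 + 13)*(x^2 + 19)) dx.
Let f(z) = 3*z^2/((z^2 + 13)*(z^2 + 19)). The denominator has no real zeros and deg Q - deg P = 2 ≥ 2, so the integral of f over the upper semicircle |z| = R tends to 0 as R → ∞. Closing the contour in the upper half-plane,
  ∫_{-∞}^{∞} f(x) dx = 2πi · Σ Res(f, z_k)  over the poles with Im z_k > 0.

Zeros of the denominator: z^2 + 19 = 0 gives z = ±sqrt(19)*I; z^2 + 13 = 0 gives z = ±sqrt(13)*I.
Upper half-plane: z = sqrt(13)*I, z = sqrt(19)*I (simple).

Each pole is a simple zero of Q(z) = z^4 + 32*z^2 + 247, so Res(f, z₀) = P(z₀)/Q'(z₀) with P(z) = 3*z^2, Q'(z) = 4*z^3 + 64*z:
  Res(f, sqrt(13)*I) = (-39)/(12*sqrt(13)*I) = sqrt(13)*I/4
  Res(f, sqrt(19)*I) = (-57)/(-12*sqrt(19)*I) = -sqrt(19)*I/4

Sum of residues: I*(-sqrt(19) + sqrt(13))/4
∫_{-∞}^{∞} f(x) dx = 2πi · (I*(-sqrt(19) + sqrt(13))/4) = pi*(-sqrt(13) + sqrt(19))/2

Final answer: pi*(-sqrt(13) + sqrt(19))/2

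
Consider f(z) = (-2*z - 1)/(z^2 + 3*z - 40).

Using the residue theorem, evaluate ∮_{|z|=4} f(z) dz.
By the residue theorem, ∮_C f(z) dz = 2πi · (sum of the residues of f at the poles inside |z| = 4).

The denominator factors as (z + 8)*(z - 5), so the singularities of f are simple poles at z = -8, z = 5.
  |-8|² = 64 > 16 = 4², so this pole is outside the contour.
  |5|² = 25 > 16 = 4², so this pole is outside the contour.

No pole lies inside the contour, so f is analytic on and inside C and the integral is 0 (Cauchy's theorem).

Final answer: 0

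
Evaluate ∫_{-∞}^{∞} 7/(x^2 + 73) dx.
Let f(z) = 7/(z^2 + 73). The denominator has no real zeros and deg Q - deg P = 2 ≥ 2, so the integral of f over the upper semicircle |z| = R tends to 0 as R → ∞. Closing the contour in the upper half-plane,
  ∫_{-∞}^{∞} f(x) dx = 2πi · Σ Res(f, z_k)  over the poles with Im z_k > 0.

Zeros of the denominator: z^2 + 73 = 0 gives z = ±sqrt(73)*I.
Upper half-plane: z = sqrt(73)*I (simple).

Each pole is a simple zero of Q(z) = z^2 + 73, so Res(f, z₀) = P(z₀)/Q'(z₀) with P(z) = 7, Q'(z) = 2*z:
  Res(f, sqrt(73)*I) = (7)/(2*sqrt(73)*I) = -7*sqrt(73)*I/146

∫_{-∞}^{∞} f(x) dx = 2πi · (-7*sqrt(73)*I/146) = 7*sqrt(73)*pi/73

Final answer: 7*sqrt(73)*pi/73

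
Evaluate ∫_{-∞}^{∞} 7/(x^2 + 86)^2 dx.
Let f(z) = 7/(z^2 + 86)^2. The denominator has no real zeros and deg Q - deg P = 4 ≥ 2, so the integral of f over the upper semicircle |z| = R tends to 0 as R → ∞. Closing the contour in the upper half-plane,
  ∫_{-∞}^{∞} f(x) dx = 2πi · Σ Res(f, z_k)  over the poles with Im z_k > 0.

Zeros of the denominator: z^2 + 86 = 0 gives z = ±sqrt(86)*I.
Upper half-plane: z = sqrt(86)*I (a pole of order 2).

Write f(z) = g(z)/(z - sqrt(86)*I)^2 with g(z) = 7/(z + sqrt(86)*I)^2. For a double pole, Res(f, z₀) = g'(z₀):
  g'(z) = -14/(z + sqrt(86)*I)^3
  Res(f, sqrt(86)*I) = g'(sqrt(86)*I) = -7*sqrt(86)*I/29584

∫_{-∞}^{∞} f(x) dx = 2πi · (-7*sqrt(86)*I/29584) = 7*sqrt(86)*pi/14792

Final answer: 7*sqrt(86)*pi/14792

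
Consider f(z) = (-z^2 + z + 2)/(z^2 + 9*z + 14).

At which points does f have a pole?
The singularities of f are the zeros of the denominator. Factoring,
  z^2 + 9*z + 14 = (z + 2)*(z + 7)
so the candidates are z = -2, z = -7.

Check the numerator P(z) = -z^2 + z + 2 at each one:
  P(-2) = -4 ≠ 0, so z = -2 is a (simple) pole.
  P(-7) = -54 ≠ 0, so z = -7 is a (simple) pole.

Poles of f: {-7, -2}

Final answer: {-7, -2}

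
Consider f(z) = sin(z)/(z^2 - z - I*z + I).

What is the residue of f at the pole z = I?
(1/2 - I/2)*sinh(1)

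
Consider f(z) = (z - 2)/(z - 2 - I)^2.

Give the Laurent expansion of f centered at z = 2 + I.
Put w = z - (2 + I), i.e. z = w + 2 + I. The denominator is w^2, so it suffices to rewrite the numerator in powers of w.

P(z) = z - 2
P(w + 2 + I) = I + w

Dividing each term by w^2:
  f = I/w^2 + 1/w

Substituting back w = z - 2 - I:
  f(z) = I/(z - 2 - I)^2 + 1/(z - 2 - I)

The series is finite because the numerator is a polynomial; the negative powers form the principal part, and the coefficient of 1/(z - 2 - I) gives Res(f, 2 + I) = 1.

Final answer: I/(z - 2 - I)^2 + 1/(z - 2 - I)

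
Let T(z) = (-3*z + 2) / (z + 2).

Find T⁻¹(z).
(-2*z + 2)/(z + 3)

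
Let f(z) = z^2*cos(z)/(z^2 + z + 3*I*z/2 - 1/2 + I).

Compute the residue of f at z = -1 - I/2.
Write f(z) = P(z)/Q(z) with P(z) = z^2*cos(z) and Q(z) = z^2 + z + 3*I*z/2 - 1/2 + I.
The denominator factors as Q(z) = (z + I)*(z + 1 + I/2), so z = -1 - I/2 is a simple zero of Q and P is analytic there; z = -1 - I/2 is therefore a simple pole and
  Res(f, z₀) = P(z₀)/Q'(z₀).

Q'(z) = 2*z + 1 + 3*I/2, so Q'(-1 - I/2) = -1 + I/2.
P(-1 - I/2) = (3/4 + I)*cos(1 + I/2).

Res(f, -1 - I/2) = ((3/4 + I)*cos(1 + I/2))/(-1 + I/2) = (-1/5 - 11*I/10)*cos(1 + I/2)

Final answer: (-1/5 - 11*I/10)*cos(1 + I/2)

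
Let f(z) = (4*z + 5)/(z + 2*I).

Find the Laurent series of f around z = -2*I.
(5 - 8*I)/(z + 2*I) + 4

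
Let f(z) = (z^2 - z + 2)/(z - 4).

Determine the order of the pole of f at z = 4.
Factor the denominator:
  z - 4 = (z - 4)

The numerator P(z) = z^2 - z + 2 has P(4) = 14 ≠ 0, so no factor of (z - 4) cancels.
Near z = 4 we can therefore write f(z) = g(z)/(z - 4) with g analytic at 4 and g(4) ≠ 0 (g is just the numerator).

Hence z = 4 is a pole of order 1.

Final answer: 1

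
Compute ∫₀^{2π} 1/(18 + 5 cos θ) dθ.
Let J = ∫₀^{2π} dθ/(18 + 5 cos θ).
Put z = e^{iθ}: then cos θ = (z + 1/z)/2, dθ = dz/(iz), and z runs once counterclockwise around |z| = 1:
  J = ∮_{|z|=1} 1/(18 + 5*(z + 1/z)/2) · dz/(iz) = (2/i) ∮_{|z|=1} dz/(5*z^2 + 36*z + 5).
The roots of 5*z^2 + 36*z + 5 are z = (-18 ± sqrt(18^2 - 5^2))/5, with sqrt(299) = sqrt(299); their product is 1, so only z₊ = -18/5 + sqrt(299)/5 lies inside the unit circle (z₋ = -18/5 - sqrt(299)/5 lies outside).
z₊ is a simple zero of q(z) = 5*z^2 + 36*z + 5, so Res(1/q, z₊) = 1/q'(z₊) with q'(z) = 10*z + 36; and q'(z₊) = 5*(z₊ - z₋) = 2*sqrt(299).
Therefore J = (2/i) · 2πi · 1/(2*sqrt(299)) = 2*pi/(sqrt(299)) = 2*sqrt(299)*pi/299

Final answer: 2*sqrt(299)*pi/299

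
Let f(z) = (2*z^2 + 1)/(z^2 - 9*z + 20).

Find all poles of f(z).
The singularities of f are the zeros of the denominator. Factoring,
  z^2 - 9*z + 20 = (z - 4)*(z - 5)
so the candidates are z = 4, z = 5.

Check the numerator P(z) = 2*z^2 + 1 at each one:
  P(4) = 33 ≠ 0, so z = 4 is a (simple) pole.
  P(5) = 51 ≠ 0, so z = 5 is a (simple) pole.

Poles of f: {4, 5}

Final answer: {4, 5}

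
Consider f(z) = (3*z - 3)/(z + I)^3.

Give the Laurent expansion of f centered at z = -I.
Put w = z - (-I), i.e. z = w - I. The denominator is w^3, so it suffices to rewrite the numerator in powers of w.

P(z) = 3*z - 3
P(w - I) = -3 - 3*I + 3*w

Dividing each term by w^3:
  f = (-3 - 3*I)/w^3 + 3/w^2

Substituting back w = z + I:
  f(z) = (-3 - 3*I)/(z + I)^3 + 3/(z + I)^2

The series is finite because the numerator is a polynomial; the negative powers form the principal part.

Final answer: (-3 - 3*I)/(z + I)^3 + 3/(z + I)^2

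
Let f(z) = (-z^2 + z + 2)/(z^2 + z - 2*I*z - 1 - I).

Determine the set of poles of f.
The singularities of f are the zeros of the denominator. Factoring,
  z^2 + z - 2*I*z - 1 - I = (z - I)*(z + 1 - I)
so the candidates are z = I, z = -1 + I.

Check the numerator P(z) = -z^2 + z + 2 at each one:
  P(I) = 3 + I ≠ 0, so z = I is a (simple) pole.
  P(-1 + I) = 1 + 3*I ≠ 0, so z = -1 + I is a (simple) pole.

Poles of f: {-1 + I, I}

Final answer: {-1 + I, I}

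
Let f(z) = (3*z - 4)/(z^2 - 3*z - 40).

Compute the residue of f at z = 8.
Write f(z) = P(z)/Q(z) with P(z) = 3*z - 4 and Q(z) = z^2 - 3*z - 40.
The denominator factors as Q(z) = (z + 5)*(z - 8), so z = 8 is a simple zero of Q and P is analytic there; z = 8 is therefore a simple pole and
  Res(f, z₀) = P(z₀)/Q'(z₀).

Q'(z) = 2*z - 3, so Q'(8) = 13.
P(8) = 20.

Res(f, 8) = (20)/(13) = 20/13

Final answer: 20/13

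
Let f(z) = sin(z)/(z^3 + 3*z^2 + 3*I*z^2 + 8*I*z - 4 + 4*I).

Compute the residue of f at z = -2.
Write f(z) = P(z)/Q(z) with P(z) = sin(z) and Q(z) = z^3 + 3*z^2 + 3*I*z^2 + 8*I*z - 4 + 4*I.
The denominator factors as Q(z) = (z + 2)*(z + 1 + I)*(z + 2*I), so z = -2 is a simple zero of Q and P is analytic there; z = -2 is therefore a simple pole and
  Res(f, z₀) = P(z₀)/Q'(z₀).

Q'(z) = 3*z^2 + 6*z + 6*I*z + 8*I, so Q'(-2) = -4*I.
P(-2) = -sin(2).

Res(f, -2) = (-sin(2))/(-4*I) = -I*sin(2)/4

Final answer: -I*sin(2)/4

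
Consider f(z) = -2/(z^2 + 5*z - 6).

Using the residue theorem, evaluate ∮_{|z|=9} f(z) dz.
By the residue theorem, ∮_C f(z) dz = 2πi · (sum of the residues of f at the poles inside |z| = 9).

The denominator factors as (z + 6)*(z - 1), so the singularities of f are simple poles at z = -6, z = 1.
  |-6|² = 36 < 81 = 9², so this pole is inside the contour.
  |1|² = 1 < 81 = 9², so this pole is inside the contour.

With P(z) = -2 and Q(z) = z^2 + 5*z - 6, each pole is simple, so Res(f, z₀) = P(z₀)/Q'(z₀) with Q'(z) = 2*z + 5.
  Res(f, -6) = P(-6)/Q'(-6) = (-2)/(-7) = 2/7
  Res(f, 1) = P(1)/Q'(1) = (-2)/(7) = -2/7

Sum of residues inside C: 0
∮_C f(z) dz = 2πi · (0) = 0

Final answer: 0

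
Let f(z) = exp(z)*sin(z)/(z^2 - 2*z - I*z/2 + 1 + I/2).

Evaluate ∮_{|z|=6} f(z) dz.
-4*exp(1)*pi*sin(1) + 4*pi*exp(1 + I/2)*sin(1 + I/2)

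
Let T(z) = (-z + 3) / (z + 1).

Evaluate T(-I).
Substitute z = -I:
  numerator:   -(-I) + 3 = 3 + I
  denominator: (-I) + 1 = 1 - I
T(-I) = (3 + I)/(1 - I); multiplying numerator and denominator by the conjugate 1 + I gives (2 + 4*I)/2 = 1 + 2*I

Final answer: 1 + 2*I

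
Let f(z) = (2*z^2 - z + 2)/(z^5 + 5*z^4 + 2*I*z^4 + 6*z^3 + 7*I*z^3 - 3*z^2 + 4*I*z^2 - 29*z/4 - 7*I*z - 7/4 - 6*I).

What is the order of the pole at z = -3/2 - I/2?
4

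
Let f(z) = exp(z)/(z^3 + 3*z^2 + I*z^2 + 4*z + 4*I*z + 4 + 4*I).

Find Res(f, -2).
Write f(z) = P(z)/Q(z) with P(z) = exp(z) and Q(z) = z^3 + 3*z^2 + I*z^2 + 4*z + 4*I*z + 4 + 4*I.
The denominator factors as Q(z) = (z + 2*I)*(z + 2)*(z + 1 - I), so z = -2 is a simple zero of Q and P is analytic there; z = -2 is therefore a simple pole and
  Res(f, z₀) = P(z₀)/Q'(z₀).

Q'(z) = 3*z^2 + 6*z + 2*I*z + 4 + 4*I, so Q'(-2) = 4.
P(-2) = exp(-2).

Res(f, -2) = (exp(-2))/(4) = exp(-2)/4

Final answer: exp(-2)/4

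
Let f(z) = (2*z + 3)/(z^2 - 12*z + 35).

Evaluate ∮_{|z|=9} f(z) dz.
4*I*pi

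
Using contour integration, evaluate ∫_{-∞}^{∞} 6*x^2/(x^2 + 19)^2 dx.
3*sqrt(19)*pi/19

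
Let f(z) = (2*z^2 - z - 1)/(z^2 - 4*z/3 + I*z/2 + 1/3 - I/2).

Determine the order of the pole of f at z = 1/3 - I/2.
1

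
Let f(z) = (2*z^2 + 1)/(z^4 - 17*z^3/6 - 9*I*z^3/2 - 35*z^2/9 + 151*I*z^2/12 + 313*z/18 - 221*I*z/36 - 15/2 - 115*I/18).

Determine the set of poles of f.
The singularities of f are the zeros of the denominator. Factoring,
  z^4 - 17*z^3/6 - 9*I*z^3/2 - 35*z^2/9 + 151*I*z^2/12 + 313*z/18 - 221*I*z/36 - 15/2 - 115*I/18 = (z - 2 + I/2)*(z - 2/3 - 2*I)*(z + 1/3 - 2*I)*(z - 1/2 - I)
so the candidates are z = 2 - I/2, z = 2/3 + 2*I, z = -1/3 + 2*I, z = 1/2 + I.

Check the numerator P(z) = 2*z^2 + 1 at each one:
  P(2 - I/2) = 17/2 - 4*I ≠ 0, so z = 2 - I/2 is a (simple) pole.
  P(2/3 + 2*I) = -55/9 + 16*I/3 ≠ 0, so z = 2/3 + 2*I is a (simple) pole.
  P(-1/3 + 2*I) = -61/9 - 8*I/3 ≠ 0, so z = -1/3 + 2*I is a (simple) pole.
  P(1/2 + I) = -1/2 + 2*I ≠ 0, so z = 1/2 + I is a (simple) pole.

Poles of f: {-1/3 + 2*I, 1/2 + I, 2/3 + 2*I, 2 - I/2}

Final answer: {-1/3 + 2*I, 1/2 + I, 2/3 + 2*I, 2 - I/2}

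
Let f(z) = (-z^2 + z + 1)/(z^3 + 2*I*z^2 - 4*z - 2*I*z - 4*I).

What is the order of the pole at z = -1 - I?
Factor the denominator:
  z^3 + 2*I*z^2 - 4*z - 2*I*z - 4*I = (z + 1 + I)^2*(z - 2)

The numerator P(z) = -z^2 + z + 1 has P(-1 - I) = -3*I ≠ 0, so no factor of (z + 1 + I) cancels.
Near z = -1 - I we can therefore write f(z) = g(z)/(z + 1 + I)^2 with g analytic at -1 - I and g(-1 - I) ≠ 0 (g is the numerator divided by the remaining denominator factors).

Hence z = -1 - I is a pole of order 2.

Final answer: 2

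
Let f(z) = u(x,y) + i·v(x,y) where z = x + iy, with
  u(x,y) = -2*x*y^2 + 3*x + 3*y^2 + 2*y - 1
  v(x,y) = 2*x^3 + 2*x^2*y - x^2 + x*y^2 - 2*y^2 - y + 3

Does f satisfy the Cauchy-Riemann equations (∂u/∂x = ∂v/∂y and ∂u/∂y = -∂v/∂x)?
∂u/∂x = 3 - 2*y^2
∂v/∂y = 2*x^2 + 2*x*y - 4*y - 1
∂u/∂y = -4*x*y + 6*y + 2
∂v/∂x = 6*x^2 + 4*x*y - 2*x + y^2
∂u/∂x ≠ ∂v/∂y and ∂u/∂y ≠ -∂v/∂x; the Cauchy-Riemann equations are not satisfied, so f is not analytic.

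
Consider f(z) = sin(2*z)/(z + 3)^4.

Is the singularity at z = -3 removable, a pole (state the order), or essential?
Write f(z) = g(z)/(z + 3)^4 with g(z) = sin(2*z).
g is entire and g(-3) = -sin(6) ≠ 0, so no factor of (z + 3) cancels: the Laurent expansion of f about z = -3 starts at the power -4, i.e. lim_{z→z₀} (z - z₀)^4 f(z) = -sin(6) is finite and nonzero.
So z = -3 is a pole of order 4.

Final answer: pole of order 4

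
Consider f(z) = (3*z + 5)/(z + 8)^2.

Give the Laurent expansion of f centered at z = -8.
Put w = z - (-8), i.e. z = w - 8. The denominator is w^2, so it suffices to rewrite the numerator in powers of w.

P(z) = 3*z + 5
P(w - 8) = -19 + 3*w

Dividing each term by w^2:
  f = -19/w^2 + 3/w

Substituting back w = z + 8:
  f(z) = -19/(z + 8)^2 + 3/(z + 8)

The series is finite because the numerator is a polynomial; the negative powers form the principal part, and the coefficient of 1/(z + 8) gives Res(f, -8) = 3.

Final answer: -19/(z + 8)^2 + 3/(z + 8)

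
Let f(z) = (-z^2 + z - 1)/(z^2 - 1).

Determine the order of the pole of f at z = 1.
1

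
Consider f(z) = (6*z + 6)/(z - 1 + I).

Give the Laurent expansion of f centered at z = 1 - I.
Put w = z - (1 - I), i.e. z = w + 1 - I. The denominator is w, so it suffices to rewrite the numerator in powers of w.

P(z) = 6*z + 6
P(w + 1 - I) = 12 - 6*I + 6*w

Dividing each term by w:
  f = (12 - 6*I)/w + 6

Substituting back w = z - 1 + I:
  f(z) = (12 - 6*I)/(z - 1 + I) + 6

The series is finite because the numerator is a polynomial; the negative powers form the principal part, and the coefficient of 1/(z - 1 + I) gives Res(f, 1 - I) = 12 - 6*I.

Final answer: (12 - 6*I)/(z - 1 + I) + 6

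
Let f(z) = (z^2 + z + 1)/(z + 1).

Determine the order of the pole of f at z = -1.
Factor the denominator:
  z + 1 = (z + 1)

The numerator P(z) = z^2 + z + 1 has P(-1) = 1 ≠ 0, so no factor of (z + 1) cancels.
Near z = -1 we can therefore write f(z) = g(z)/(z + 1) with g analytic at -1 and g(-1) ≠ 0 (g is just the numerator).

Hence z = -1 is a pole of order 1.

Final answer: 1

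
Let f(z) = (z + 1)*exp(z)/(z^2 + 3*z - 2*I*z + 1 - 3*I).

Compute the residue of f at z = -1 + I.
Write f(z) = P(z)/Q(z) with P(z) = (z + 1)*exp(z) and Q(z) = z^2 + 3*z - 2*I*z + 1 - 3*I.
The denominator factors as Q(z) = (z + 1 - I)*(z + 2 - I), so z = -1 + I is a simple zero of Q and P is analytic there; z = -1 + I is therefore a simple pole and
  Res(f, z₀) = P(z₀)/Q'(z₀).

Q'(z) = 2*z + 3 - 2*I, so Q'(-1 + I) = 1.
P(-1 + I) = I*exp(-1 + I).

Res(f, -1 + I) = (I*exp(-1 + I))/(1) = I*exp(-1 + I)

Final answer: I*exp(-1 + I)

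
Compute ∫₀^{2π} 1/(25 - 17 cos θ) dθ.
Call the integral J. The integrand is 2π-periodic and we integrate over a full period, so shifting θ does not change the value (θ → θ + π flips the sign of the trig term). Hence
  J = ∫₀^{2π} dθ/(25 + 17 cos θ).
Put z = e^{iθ}: then cos θ = (z + 1/z)/2, dθ = dz/(iz), and z runs once counterclockwise around |z| = 1:
  J = ∮_{|z|=1} 1/(25 + 17*(z + 1/z)/2) · dz/(iz) = (2/i) ∮_{|z|=1} dz/(17*z^2 + 50*z + 17).
The roots of 17*z^2 + 50*z + 17 are z = (-25 ± sqrt(25^2 - 17^2))/17, with sqrt(336) = 4*sqrt(21); their product is 1, so only z₊ = -25/17 + 4*sqrt(21)/17 lies inside the unit circle (z₋ = -25/17 - 4*sqrt(21)/17 lies outside).
z₊ is a simple zero of q(z) = 17*z^2 + 50*z + 17, so Res(1/q, z₊) = 1/q'(z₊) with q'(z) = 34*z + 50; and q'(z₊) = 17*(z₊ - z₋) = 8*sqrt(21).
Therefore J = (2/i) · 2πi · 1/(8*sqrt(21)) = 2*pi/(4*sqrt(21)) = sqrt(21)*pi/42

Final answer: sqrt(21)*pi/42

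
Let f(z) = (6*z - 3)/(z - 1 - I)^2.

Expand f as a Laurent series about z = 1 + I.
Put w = z - (1 + I), i.e. z = w + 1 + I. The denominator is w^2, so it suffices to rewrite the numerator in powers of w.

P(z) = 6*z - 3
P(w + 1 + I) = 3 + 6*I + 6*w

Dividing each term by w^2:
  f = (3 + 6*I)/w^2 + 6/w

Substituting back w = z - 1 - I:
  f(z) = (3 + 6*I)/(z - 1 - I)^2 + 6/(z - 1 - I)

The series is finite because the numerator is a polynomial; the negative powers form the principal part, and the coefficient of 1/(z - 1 - I) gives Res(f, 1 + I) = 6.

Final answer: (3 + 6*I)/(z - 1 - I)^2 + 6/(z - 1 - I)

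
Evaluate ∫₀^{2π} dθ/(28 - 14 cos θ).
Call the integral J. The integrand is 2π-periodic and we integrate over a full period, so shifting θ does not change the value (θ → θ + π flips the sign of the trig term). Hence
  J = ∫₀^{2π} dθ/(28 + 14 cos θ).
Put z = e^{iθ}: then cos θ = (z + 1/z)/2, dθ = dz/(iz), and z runs once counterclockwise around |z| = 1:
  J = ∮_{|z|=1} 1/(28 + 14*(z + 1/z)/2) · dz/(iz) = (2/i) ∮_{|z|=1} dz/(14*z^2 + 56*z + 14).
The roots of 14*z^2 + 56*z + 14 are z = (-28 ± sqrt(28^2 - 14^2))/14, with sqrt(588) = 14*sqrt(3); their product is 1, so only z₊ = -2 + sqrt(3) lies inside the unit circle (z₋ = -2 - sqrt(3) lies outside).
z₊ is a simple zero of q(z) = 14*z^2 + 56*z + 14, so Res(1/q, z₊) = 1/q'(z₊) with q'(z) = 28*z + 56; and q'(z₊) = 14*(z₊ - z₋) = 28*sqrt(3).
Therefore J = (2/i) · 2πi · 1/(28*sqrt(3)) = 2*pi/(14*sqrt(3)) = sqrt(3)*pi/21

Final answer: sqrt(3)*pi/21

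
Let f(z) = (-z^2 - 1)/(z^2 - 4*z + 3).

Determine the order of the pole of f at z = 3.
Factor the denominator:
  z^2 - 4*z + 3 = (z - 3)*(z - 1)

The numerator P(z) = -z^2 - 1 has P(3) = -10 ≠ 0, so no factor of (z - 3) cancels.
Near z = 3 we can therefore write f(z) = g(z)/(z - 3) with g analytic at 3 and g(3) ≠ 0 (g is the numerator divided by the remaining denominator factors).

Hence z = 3 is a pole of order 1.

Final answer: 1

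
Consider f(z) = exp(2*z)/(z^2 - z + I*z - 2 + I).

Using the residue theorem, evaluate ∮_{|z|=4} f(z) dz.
By the residue theorem, ∮_C f(z) dz = 2πi · (sum of the residues of f at the poles inside |z| = 4).

The denominator factors as (z - 2 + I)*(z + 1), so the singularities of f are simple poles at z = 2 - I, z = -1.
  |2 - I|² = 5 < 16 = 4², so this pole is inside the contour.
  |-1|² = 1 < 16 = 4², so this pole is inside the contour.

With P(z) = exp(2*z) and Q(z) = z^2 - z + I*z - 2 + I, each pole is simple, so Res(f, z₀) = P(z₀)/Q'(z₀) with Q'(z) = 2*z - 1 + I.
  Res(f, 2 - I) = P(2 - I)/Q'(2 - I) = (exp(4 - 2*I))/(3 - I) = (3/10 + I/10)*exp(4 - 2*I)
  Res(f, -1) = P(-1)/Q'(-1) = (exp(-2))/(-3 + I) = (-3/10 - I/10)*exp(-2)

Sum of residues inside C: (3/10 + I/10)*exp(4 - 2*I) + (-3/10 - I/10)*exp(-2)
∮_C f(z) dz = 2πi · ((3/10 + I/10)*exp(4 - 2*I) + (-3/10 - I/10)*exp(-2)) = pi*(-1/5 + 3*I/5)*exp(4 - 2*I) + pi*(1/5 - 3*I/5)*exp(-2)

Final answer: pi*(-1/5 + 3*I/5)*exp(4 - 2*I) + pi*(1/5 - 3*I/5)*exp(-2)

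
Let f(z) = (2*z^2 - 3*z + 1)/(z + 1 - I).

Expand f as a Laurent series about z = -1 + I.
(4 - 7*I)/(z + 1 - I) - 7 + 4*I + 2*(z + 1 - I)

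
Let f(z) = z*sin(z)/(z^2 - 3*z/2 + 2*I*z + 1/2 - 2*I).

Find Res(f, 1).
Write f(z) = P(z)/Q(z) with P(z) = z*sin(z) and Q(z) = z^2 - 3*z/2 + 2*I*z + 1/2 - 2*I.
The denominator factors as Q(z) = (z - 1)*(z - 1/2 + 2*I), so z = 1 is a simple zero of Q and P is analytic there; z = 1 is therefore a simple pole and
  Res(f, z₀) = P(z₀)/Q'(z₀).

Q'(z) = 2*z - 3/2 + 2*I, so Q'(1) = 1/2 + 2*I.
P(1) = sin(1).

Res(f, 1) = (sin(1))/(1/2 + 2*I) = (2/17 - 8*I/17)*sin(1)

Final answer: (2/17 - 8*I/17)*sin(1)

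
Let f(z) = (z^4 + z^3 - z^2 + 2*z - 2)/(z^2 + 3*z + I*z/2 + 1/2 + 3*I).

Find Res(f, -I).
2/15 - 4*I/15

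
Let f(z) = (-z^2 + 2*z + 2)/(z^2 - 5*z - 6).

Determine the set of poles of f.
The singularities of f are the zeros of the denominator. Factoring,
  z^2 - 5*z - 6 = (z - 6)*(z + 1)
so the candidates are z = 6, z = -1.

Check the numerator P(z) = -z^2 + 2*z + 2 at each one:
  P(6) = -22 ≠ 0, so z = 6 is a (simple) pole.
  P(-1) = -1 ≠ 0, so z = -1 is a (simple) pole.

Poles of f: {-1, 6}

Final answer: {-1, 6}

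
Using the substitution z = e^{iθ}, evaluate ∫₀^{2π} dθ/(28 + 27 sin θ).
Call the integral J. The integrand is 2π-periodic and we integrate over a full period, so shifting θ does not change the value (θ → θ + π/2 turns sin θ into cos θ). Hence
  J = ∫₀^{2π} dθ/(28 + 27 cos θ).
Put z = e^{iθ}: then cos θ = (z + 1/z)/2, dθ = dz/(iz), and z runs once counterclockwise around |z| = 1:
  J = ∮_{|z|=1} 1/(28 + 27*(z + 1/z)/2) · dz/(iz) = (2/i) ∮_{|z|=1} dz/(27*z^2 + 56*z + 27).
The roots of 27*z^2 + 56*z + 27 are z = (-28 ± sqrt(28^2 - 27^2))/27, with sqrt(55) = sqrt(55); their product is 1, so only z₊ = -28/27 + sqrt(55)/27 lies inside the unit circle (z₋ = -28/27 - sqrt(55)/27 lies outside).
z₊ is a simple zero of q(z) = 27*z^2 + 56*z + 27, so Res(1/q, z₊) = 1/q'(z₊) with q'(z) = 54*z + 56; and q'(z₊) = 27*(z₊ - z₋) = 2*sqrt(55).
Therefore J = (2/i) · 2πi · 1/(2*sqrt(55)) = 2*pi/(sqrt(55)) = 2*sqrt(55)*pi/55

Final answer: 2*sqrt(55)*pi/55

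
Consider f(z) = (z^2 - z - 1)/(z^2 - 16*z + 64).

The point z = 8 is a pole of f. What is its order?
2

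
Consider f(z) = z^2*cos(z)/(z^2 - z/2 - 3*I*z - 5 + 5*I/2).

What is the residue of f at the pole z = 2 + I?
Write f(z) = P(z)/Q(z) with P(z) = z^2*cos(z) and Q(z) = z^2 - z/2 - 3*I*z - 5 + 5*I/2.
The denominator factors as Q(z) = (z + 3/2 - 2*I)*(z - 2 - I), so z = 2 + I is a simple zero of Q and P is analytic there; z = 2 + I is therefore a simple pole and
  Res(f, z₀) = P(z₀)/Q'(z₀).

Q'(z) = 2*z - 1/2 - 3*I, so Q'(2 + I) = 7/2 - I.
P(2 + I) = (3 + 4*I)*cos(2 + I).

Res(f, 2 + I) = ((3 + 4*I)*cos(2 + I))/(7/2 - I) = (26/53 + 68*I/53)*cos(2 + I)

Final answer: (26/53 + 68*I/53)*cos(2 + I)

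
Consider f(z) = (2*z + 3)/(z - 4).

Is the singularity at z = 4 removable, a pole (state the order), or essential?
Write f(z) = g(z)/(z - 4) with g(z) = 2*z + 3.
g is entire and g(4) = 11 ≠ 0, so no factor of (z - 4) cancels: the Laurent expansion of f about z = 4 starts at the power -1, i.e. lim_{z→z₀} (z - z₀) f(z) = 11 is finite and nonzero.
So z = 4 is a pole of order 1.

Final answer: pole of order 1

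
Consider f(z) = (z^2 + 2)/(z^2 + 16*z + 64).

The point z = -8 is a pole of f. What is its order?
Factor the denominator:
  z^2 + 16*z + 64 = (z + 8)^2

The numerator P(z) = z^2 + 2 has P(-8) = 66 ≠ 0, so no factor of (z + 8) cancels.
Near z = -8 we can therefore write f(z) = g(z)/(z + 8)^2 with g analytic at -8 and g(-8) ≠ 0 (g is just the numerator).

Hence z = -8 is a pole of order 2.

Final answer: 2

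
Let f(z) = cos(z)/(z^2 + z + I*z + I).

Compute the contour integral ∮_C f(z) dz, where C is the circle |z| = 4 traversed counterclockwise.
pi*(1 - I)*cos(1) + pi*(-1 + I)*cosh(1)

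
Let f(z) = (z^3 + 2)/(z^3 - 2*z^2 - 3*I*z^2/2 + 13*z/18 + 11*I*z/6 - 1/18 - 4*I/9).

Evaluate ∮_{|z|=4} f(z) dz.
pi*(-3 + 4*I)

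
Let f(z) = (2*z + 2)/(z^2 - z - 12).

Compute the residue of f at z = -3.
Write f(z) = P(z)/Q(z) with P(z) = 2*z + 2 and Q(z) = z^2 - z - 12.
The denominator factors as Q(z) = (z + 3)*(z - 4), so z = -3 is a simple zero of Q and P is analytic there; z = -3 is therefore a simple pole and
  Res(f, z₀) = P(z₀)/Q'(z₀).

Q'(z) = 2*z - 1, so Q'(-3) = -7.
P(-3) = -4.

Res(f, -3) = (-4)/(-7) = 4/7

Final answer: 4/7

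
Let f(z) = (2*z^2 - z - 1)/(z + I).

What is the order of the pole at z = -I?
Factor the denominator:
  z + I = (z + I)

The numerator P(z) = 2*z^2 - z - 1 has P(-I) = -3 + I ≠ 0, so no factor of (z + I) cancels.
Near z = -I we can therefore write f(z) = g(z)/(z + I) with g analytic at -I and g(-I) ≠ 0 (g is just the numerator).

Hence z = -I is a pole of order 1.

Final answer: 1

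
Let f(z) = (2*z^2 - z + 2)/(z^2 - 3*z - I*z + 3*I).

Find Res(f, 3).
Write f(z) = P(z)/Q(z) with P(z) = 2*z^2 - z + 2 and Q(z) = z^2 - 3*z - I*z + 3*I.
The denominator factors as Q(z) = (z - 3)*(z - I), so z = 3 is a simple zero of Q and P is analytic there; z = 3 is therefore a simple pole and
  Res(f, z₀) = P(z₀)/Q'(z₀).

Q'(z) = 2*z - 3 - I, so Q'(3) = 3 - I.
P(3) = 17.

Res(f, 3) = (17)/(3 - I) = 51/10 + 17*I/10

Final answer: 51/10 + 17*I/10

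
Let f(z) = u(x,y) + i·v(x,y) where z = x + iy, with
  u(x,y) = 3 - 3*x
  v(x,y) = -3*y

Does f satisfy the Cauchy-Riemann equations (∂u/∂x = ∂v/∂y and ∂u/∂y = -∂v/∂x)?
∂u/∂x = -3
∂v/∂y = -3
∂u/∂y = 0
∂v/∂x = 0
∂u/∂x = ∂v/∂y and ∂u/∂y = -∂v/∂x hold identically; f is analytic.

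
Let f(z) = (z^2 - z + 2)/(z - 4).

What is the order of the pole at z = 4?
Factor the denominator:
  z - 4 = (z - 4)

The numerator P(z) = z^2 - z + 2 has P(4) = 14 ≠ 0, so no factor of (z - 4) cancels.
Near z = 4 we can therefore write f(z) = g(z)/(z - 4) with g analytic at 4 and g(4) ≠ 0 (g is just the numerator).

Hence z = 4 is a pole of order 1.

Final answer: 1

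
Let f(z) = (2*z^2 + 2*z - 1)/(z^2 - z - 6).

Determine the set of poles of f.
{-2, 3}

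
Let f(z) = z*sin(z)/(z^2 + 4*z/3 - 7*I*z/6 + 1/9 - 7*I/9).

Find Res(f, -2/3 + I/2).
Write f(z) = P(z)/Q(z) with P(z) = z*sin(z) and Q(z) = z^2 + 4*z/3 - 7*I*z/6 + 1/9 - 7*I/9.
The denominator factors as Q(z) = (z + 2/3 - 2*I/3)*(z + 2/3 - I/2), so z = -2/3 + I/2 is a simple zero of Q and P is analytic there; z = -2/3 + I/2 is therefore a simple pole and
  Res(f, z₀) = P(z₀)/Q'(z₀).

Q'(z) = 2*z + 4/3 - 7*I/6, so Q'(-2/3 + I/2) = -I/6.
P(-2/3 + I/2) = (2/3 - I/2)*sin(2/3 - I/2).

Res(f, -2/3 + I/2) = ((2/3 - I/2)*sin(2/3 - I/2))/(-I/6) = (3 + 4*I)*sin(2/3 - I/2)

Final answer: (3 + 4*I)*sin(2/3 - I/2)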